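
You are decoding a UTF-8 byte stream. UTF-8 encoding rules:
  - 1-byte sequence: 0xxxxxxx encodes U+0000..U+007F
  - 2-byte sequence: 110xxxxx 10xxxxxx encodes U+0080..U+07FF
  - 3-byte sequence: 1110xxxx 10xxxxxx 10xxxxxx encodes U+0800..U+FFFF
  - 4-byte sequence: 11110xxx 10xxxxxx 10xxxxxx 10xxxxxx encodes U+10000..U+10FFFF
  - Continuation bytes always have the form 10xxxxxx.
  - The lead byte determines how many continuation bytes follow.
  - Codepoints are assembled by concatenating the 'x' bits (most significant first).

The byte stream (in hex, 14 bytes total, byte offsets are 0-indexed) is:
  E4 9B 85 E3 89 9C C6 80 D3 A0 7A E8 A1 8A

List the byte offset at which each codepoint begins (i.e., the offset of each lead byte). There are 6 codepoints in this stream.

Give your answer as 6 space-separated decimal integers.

Answer: 0 3 6 8 10 11

Derivation:
Byte[0]=E4: 3-byte lead, need 2 cont bytes. acc=0x4
Byte[1]=9B: continuation. acc=(acc<<6)|0x1B=0x11B
Byte[2]=85: continuation. acc=(acc<<6)|0x05=0x46C5
Completed: cp=U+46C5 (starts at byte 0)
Byte[3]=E3: 3-byte lead, need 2 cont bytes. acc=0x3
Byte[4]=89: continuation. acc=(acc<<6)|0x09=0xC9
Byte[5]=9C: continuation. acc=(acc<<6)|0x1C=0x325C
Completed: cp=U+325C (starts at byte 3)
Byte[6]=C6: 2-byte lead, need 1 cont bytes. acc=0x6
Byte[7]=80: continuation. acc=(acc<<6)|0x00=0x180
Completed: cp=U+0180 (starts at byte 6)
Byte[8]=D3: 2-byte lead, need 1 cont bytes. acc=0x13
Byte[9]=A0: continuation. acc=(acc<<6)|0x20=0x4E0
Completed: cp=U+04E0 (starts at byte 8)
Byte[10]=7A: 1-byte ASCII. cp=U+007A
Byte[11]=E8: 3-byte lead, need 2 cont bytes. acc=0x8
Byte[12]=A1: continuation. acc=(acc<<6)|0x21=0x221
Byte[13]=8A: continuation. acc=(acc<<6)|0x0A=0x884A
Completed: cp=U+884A (starts at byte 11)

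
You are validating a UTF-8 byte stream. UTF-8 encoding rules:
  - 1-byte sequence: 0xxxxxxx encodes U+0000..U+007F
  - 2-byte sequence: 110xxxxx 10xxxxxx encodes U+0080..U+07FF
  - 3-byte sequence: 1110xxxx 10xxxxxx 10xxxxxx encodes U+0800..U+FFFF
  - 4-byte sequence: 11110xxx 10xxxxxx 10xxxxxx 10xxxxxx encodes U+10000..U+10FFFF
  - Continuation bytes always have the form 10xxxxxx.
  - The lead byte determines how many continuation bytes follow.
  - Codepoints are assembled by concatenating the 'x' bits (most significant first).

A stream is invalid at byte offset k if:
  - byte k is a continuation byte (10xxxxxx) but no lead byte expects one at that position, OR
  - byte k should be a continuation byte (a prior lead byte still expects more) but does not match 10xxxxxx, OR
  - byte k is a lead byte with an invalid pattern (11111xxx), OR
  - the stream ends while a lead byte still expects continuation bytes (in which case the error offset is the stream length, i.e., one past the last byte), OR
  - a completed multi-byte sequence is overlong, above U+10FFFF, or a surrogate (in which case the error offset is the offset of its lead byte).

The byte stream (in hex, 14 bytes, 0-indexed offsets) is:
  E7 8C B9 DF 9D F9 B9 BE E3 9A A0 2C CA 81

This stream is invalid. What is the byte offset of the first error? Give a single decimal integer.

Answer: 5

Derivation:
Byte[0]=E7: 3-byte lead, need 2 cont bytes. acc=0x7
Byte[1]=8C: continuation. acc=(acc<<6)|0x0C=0x1CC
Byte[2]=B9: continuation. acc=(acc<<6)|0x39=0x7339
Completed: cp=U+7339 (starts at byte 0)
Byte[3]=DF: 2-byte lead, need 1 cont bytes. acc=0x1F
Byte[4]=9D: continuation. acc=(acc<<6)|0x1D=0x7DD
Completed: cp=U+07DD (starts at byte 3)
Byte[5]=F9: INVALID lead byte (not 0xxx/110x/1110/11110)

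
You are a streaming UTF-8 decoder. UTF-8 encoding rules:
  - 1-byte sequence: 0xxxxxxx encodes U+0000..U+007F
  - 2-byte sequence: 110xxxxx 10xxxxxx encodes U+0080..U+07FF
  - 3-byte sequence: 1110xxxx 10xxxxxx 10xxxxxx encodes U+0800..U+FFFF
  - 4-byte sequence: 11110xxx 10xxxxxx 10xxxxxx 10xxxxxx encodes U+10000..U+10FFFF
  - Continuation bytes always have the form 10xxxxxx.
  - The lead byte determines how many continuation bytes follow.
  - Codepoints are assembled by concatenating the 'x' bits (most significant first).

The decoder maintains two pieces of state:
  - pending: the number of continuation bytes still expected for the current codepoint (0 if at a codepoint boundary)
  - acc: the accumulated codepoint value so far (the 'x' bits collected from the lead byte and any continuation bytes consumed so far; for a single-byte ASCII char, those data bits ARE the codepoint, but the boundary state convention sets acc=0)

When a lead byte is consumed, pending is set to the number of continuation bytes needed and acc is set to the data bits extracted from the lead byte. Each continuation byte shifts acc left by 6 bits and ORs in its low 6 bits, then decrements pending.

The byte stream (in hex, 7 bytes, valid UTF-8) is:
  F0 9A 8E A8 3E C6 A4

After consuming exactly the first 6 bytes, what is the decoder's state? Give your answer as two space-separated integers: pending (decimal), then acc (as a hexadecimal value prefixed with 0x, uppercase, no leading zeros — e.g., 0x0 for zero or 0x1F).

Byte[0]=F0: 4-byte lead. pending=3, acc=0x0
Byte[1]=9A: continuation. acc=(acc<<6)|0x1A=0x1A, pending=2
Byte[2]=8E: continuation. acc=(acc<<6)|0x0E=0x68E, pending=1
Byte[3]=A8: continuation. acc=(acc<<6)|0x28=0x1A3A8, pending=0
Byte[4]=3E: 1-byte. pending=0, acc=0x0
Byte[5]=C6: 2-byte lead. pending=1, acc=0x6

Answer: 1 0x6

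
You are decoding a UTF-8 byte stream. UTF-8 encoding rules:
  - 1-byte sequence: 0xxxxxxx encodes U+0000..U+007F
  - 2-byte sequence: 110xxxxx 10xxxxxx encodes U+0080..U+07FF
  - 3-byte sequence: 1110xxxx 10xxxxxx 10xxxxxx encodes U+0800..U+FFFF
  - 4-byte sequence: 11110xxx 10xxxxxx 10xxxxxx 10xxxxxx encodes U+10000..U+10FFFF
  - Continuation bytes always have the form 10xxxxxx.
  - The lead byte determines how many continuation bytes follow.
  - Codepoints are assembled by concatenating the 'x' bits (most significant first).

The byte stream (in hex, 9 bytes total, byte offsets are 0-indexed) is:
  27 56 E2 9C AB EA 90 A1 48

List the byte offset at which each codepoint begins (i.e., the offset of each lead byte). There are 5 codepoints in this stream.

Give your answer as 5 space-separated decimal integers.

Answer: 0 1 2 5 8

Derivation:
Byte[0]=27: 1-byte ASCII. cp=U+0027
Byte[1]=56: 1-byte ASCII. cp=U+0056
Byte[2]=E2: 3-byte lead, need 2 cont bytes. acc=0x2
Byte[3]=9C: continuation. acc=(acc<<6)|0x1C=0x9C
Byte[4]=AB: continuation. acc=(acc<<6)|0x2B=0x272B
Completed: cp=U+272B (starts at byte 2)
Byte[5]=EA: 3-byte lead, need 2 cont bytes. acc=0xA
Byte[6]=90: continuation. acc=(acc<<6)|0x10=0x290
Byte[7]=A1: continuation. acc=(acc<<6)|0x21=0xA421
Completed: cp=U+A421 (starts at byte 5)
Byte[8]=48: 1-byte ASCII. cp=U+0048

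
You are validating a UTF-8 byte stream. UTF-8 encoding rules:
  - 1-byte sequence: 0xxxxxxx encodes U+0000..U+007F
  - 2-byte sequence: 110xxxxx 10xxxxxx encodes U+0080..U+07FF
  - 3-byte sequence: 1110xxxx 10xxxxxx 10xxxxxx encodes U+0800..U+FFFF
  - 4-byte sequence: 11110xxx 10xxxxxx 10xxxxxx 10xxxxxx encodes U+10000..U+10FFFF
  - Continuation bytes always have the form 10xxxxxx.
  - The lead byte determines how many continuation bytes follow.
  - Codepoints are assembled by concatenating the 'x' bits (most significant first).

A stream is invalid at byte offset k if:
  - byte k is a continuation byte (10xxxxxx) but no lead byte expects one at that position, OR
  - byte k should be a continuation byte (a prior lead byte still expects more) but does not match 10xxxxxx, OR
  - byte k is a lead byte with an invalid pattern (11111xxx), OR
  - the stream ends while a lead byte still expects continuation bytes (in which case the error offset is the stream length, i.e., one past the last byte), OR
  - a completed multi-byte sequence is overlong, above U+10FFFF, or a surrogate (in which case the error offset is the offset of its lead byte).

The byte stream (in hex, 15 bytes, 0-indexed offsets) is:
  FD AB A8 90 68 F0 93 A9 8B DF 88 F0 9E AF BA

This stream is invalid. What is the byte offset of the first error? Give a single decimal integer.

Byte[0]=FD: INVALID lead byte (not 0xxx/110x/1110/11110)

Answer: 0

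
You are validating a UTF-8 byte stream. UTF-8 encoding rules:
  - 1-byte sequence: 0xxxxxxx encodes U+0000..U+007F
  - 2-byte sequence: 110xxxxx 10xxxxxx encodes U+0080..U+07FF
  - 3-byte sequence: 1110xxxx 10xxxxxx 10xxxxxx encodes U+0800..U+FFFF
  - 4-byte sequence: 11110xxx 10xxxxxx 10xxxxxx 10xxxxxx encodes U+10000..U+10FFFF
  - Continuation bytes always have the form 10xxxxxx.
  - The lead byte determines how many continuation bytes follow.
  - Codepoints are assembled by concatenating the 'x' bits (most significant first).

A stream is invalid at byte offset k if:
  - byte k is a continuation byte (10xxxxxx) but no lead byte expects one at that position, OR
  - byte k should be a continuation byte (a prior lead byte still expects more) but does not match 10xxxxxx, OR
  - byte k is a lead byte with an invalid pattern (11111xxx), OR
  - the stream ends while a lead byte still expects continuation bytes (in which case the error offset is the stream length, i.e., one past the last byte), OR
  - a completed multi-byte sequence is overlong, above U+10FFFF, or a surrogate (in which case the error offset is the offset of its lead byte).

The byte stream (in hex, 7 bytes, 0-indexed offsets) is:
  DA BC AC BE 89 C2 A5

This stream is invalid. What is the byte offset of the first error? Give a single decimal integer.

Answer: 2

Derivation:
Byte[0]=DA: 2-byte lead, need 1 cont bytes. acc=0x1A
Byte[1]=BC: continuation. acc=(acc<<6)|0x3C=0x6BC
Completed: cp=U+06BC (starts at byte 0)
Byte[2]=AC: INVALID lead byte (not 0xxx/110x/1110/11110)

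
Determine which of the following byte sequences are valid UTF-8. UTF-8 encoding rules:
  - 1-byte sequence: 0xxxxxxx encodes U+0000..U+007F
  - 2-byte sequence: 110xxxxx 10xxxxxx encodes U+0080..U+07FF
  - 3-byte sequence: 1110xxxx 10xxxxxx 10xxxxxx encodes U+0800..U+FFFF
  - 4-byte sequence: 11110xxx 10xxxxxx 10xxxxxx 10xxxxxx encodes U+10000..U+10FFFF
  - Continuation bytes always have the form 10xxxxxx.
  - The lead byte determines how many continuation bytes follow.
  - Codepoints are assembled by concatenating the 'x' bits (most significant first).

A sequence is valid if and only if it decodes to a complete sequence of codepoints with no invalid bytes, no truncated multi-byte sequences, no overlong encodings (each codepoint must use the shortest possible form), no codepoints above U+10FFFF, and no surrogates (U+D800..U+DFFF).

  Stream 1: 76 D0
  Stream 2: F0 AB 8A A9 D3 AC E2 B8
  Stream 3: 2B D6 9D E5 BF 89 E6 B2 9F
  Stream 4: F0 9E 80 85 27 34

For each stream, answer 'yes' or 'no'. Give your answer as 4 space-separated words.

Stream 1: error at byte offset 2. INVALID
Stream 2: error at byte offset 8. INVALID
Stream 3: decodes cleanly. VALID
Stream 4: decodes cleanly. VALID

Answer: no no yes yes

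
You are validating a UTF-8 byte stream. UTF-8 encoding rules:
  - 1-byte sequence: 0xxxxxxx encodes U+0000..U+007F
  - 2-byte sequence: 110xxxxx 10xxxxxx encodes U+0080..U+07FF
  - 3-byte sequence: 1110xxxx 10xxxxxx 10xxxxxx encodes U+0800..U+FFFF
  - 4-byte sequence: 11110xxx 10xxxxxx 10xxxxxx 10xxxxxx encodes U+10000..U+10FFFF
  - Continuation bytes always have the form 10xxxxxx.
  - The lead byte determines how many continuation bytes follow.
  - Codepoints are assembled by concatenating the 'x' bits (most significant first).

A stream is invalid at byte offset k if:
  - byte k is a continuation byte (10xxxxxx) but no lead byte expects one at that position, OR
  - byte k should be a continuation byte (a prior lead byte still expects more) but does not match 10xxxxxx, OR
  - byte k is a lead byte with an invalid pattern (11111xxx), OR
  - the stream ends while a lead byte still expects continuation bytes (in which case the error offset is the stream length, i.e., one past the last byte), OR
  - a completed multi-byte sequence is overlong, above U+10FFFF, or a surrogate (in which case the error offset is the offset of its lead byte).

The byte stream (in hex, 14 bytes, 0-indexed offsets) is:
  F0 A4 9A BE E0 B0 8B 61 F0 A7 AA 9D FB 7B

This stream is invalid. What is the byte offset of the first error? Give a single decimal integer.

Answer: 12

Derivation:
Byte[0]=F0: 4-byte lead, need 3 cont bytes. acc=0x0
Byte[1]=A4: continuation. acc=(acc<<6)|0x24=0x24
Byte[2]=9A: continuation. acc=(acc<<6)|0x1A=0x91A
Byte[3]=BE: continuation. acc=(acc<<6)|0x3E=0x246BE
Completed: cp=U+246BE (starts at byte 0)
Byte[4]=E0: 3-byte lead, need 2 cont bytes. acc=0x0
Byte[5]=B0: continuation. acc=(acc<<6)|0x30=0x30
Byte[6]=8B: continuation. acc=(acc<<6)|0x0B=0xC0B
Completed: cp=U+0C0B (starts at byte 4)
Byte[7]=61: 1-byte ASCII. cp=U+0061
Byte[8]=F0: 4-byte lead, need 3 cont bytes. acc=0x0
Byte[9]=A7: continuation. acc=(acc<<6)|0x27=0x27
Byte[10]=AA: continuation. acc=(acc<<6)|0x2A=0x9EA
Byte[11]=9D: continuation. acc=(acc<<6)|0x1D=0x27A9D
Completed: cp=U+27A9D (starts at byte 8)
Byte[12]=FB: INVALID lead byte (not 0xxx/110x/1110/11110)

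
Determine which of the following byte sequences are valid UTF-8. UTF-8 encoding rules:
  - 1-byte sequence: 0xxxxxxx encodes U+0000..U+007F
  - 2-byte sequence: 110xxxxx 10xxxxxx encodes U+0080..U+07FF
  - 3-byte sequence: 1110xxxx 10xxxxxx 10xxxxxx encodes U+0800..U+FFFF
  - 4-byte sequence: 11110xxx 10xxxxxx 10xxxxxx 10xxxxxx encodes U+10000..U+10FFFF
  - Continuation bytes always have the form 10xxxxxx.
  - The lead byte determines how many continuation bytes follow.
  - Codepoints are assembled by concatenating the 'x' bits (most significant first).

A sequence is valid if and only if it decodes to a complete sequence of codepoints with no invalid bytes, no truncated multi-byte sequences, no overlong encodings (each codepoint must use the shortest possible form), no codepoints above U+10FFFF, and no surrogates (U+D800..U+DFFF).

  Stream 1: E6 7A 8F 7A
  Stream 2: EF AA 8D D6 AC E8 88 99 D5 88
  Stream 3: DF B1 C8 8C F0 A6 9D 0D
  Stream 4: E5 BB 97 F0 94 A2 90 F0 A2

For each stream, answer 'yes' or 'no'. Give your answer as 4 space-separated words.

Answer: no yes no no

Derivation:
Stream 1: error at byte offset 1. INVALID
Stream 2: decodes cleanly. VALID
Stream 3: error at byte offset 7. INVALID
Stream 4: error at byte offset 9. INVALID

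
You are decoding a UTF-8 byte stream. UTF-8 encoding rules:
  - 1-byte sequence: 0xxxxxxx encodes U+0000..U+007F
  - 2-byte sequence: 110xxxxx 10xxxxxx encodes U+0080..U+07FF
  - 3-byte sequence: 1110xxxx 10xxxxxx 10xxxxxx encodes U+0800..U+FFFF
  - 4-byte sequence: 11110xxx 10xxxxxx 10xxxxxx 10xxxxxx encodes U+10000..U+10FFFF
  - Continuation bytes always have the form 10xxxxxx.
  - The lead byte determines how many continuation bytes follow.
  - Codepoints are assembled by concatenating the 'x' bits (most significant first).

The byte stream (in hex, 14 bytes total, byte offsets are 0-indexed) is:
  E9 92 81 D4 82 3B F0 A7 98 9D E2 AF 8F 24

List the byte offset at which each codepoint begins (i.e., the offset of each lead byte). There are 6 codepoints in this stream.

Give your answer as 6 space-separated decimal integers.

Answer: 0 3 5 6 10 13

Derivation:
Byte[0]=E9: 3-byte lead, need 2 cont bytes. acc=0x9
Byte[1]=92: continuation. acc=(acc<<6)|0x12=0x252
Byte[2]=81: continuation. acc=(acc<<6)|0x01=0x9481
Completed: cp=U+9481 (starts at byte 0)
Byte[3]=D4: 2-byte lead, need 1 cont bytes. acc=0x14
Byte[4]=82: continuation. acc=(acc<<6)|0x02=0x502
Completed: cp=U+0502 (starts at byte 3)
Byte[5]=3B: 1-byte ASCII. cp=U+003B
Byte[6]=F0: 4-byte lead, need 3 cont bytes. acc=0x0
Byte[7]=A7: continuation. acc=(acc<<6)|0x27=0x27
Byte[8]=98: continuation. acc=(acc<<6)|0x18=0x9D8
Byte[9]=9D: continuation. acc=(acc<<6)|0x1D=0x2761D
Completed: cp=U+2761D (starts at byte 6)
Byte[10]=E2: 3-byte lead, need 2 cont bytes. acc=0x2
Byte[11]=AF: continuation. acc=(acc<<6)|0x2F=0xAF
Byte[12]=8F: continuation. acc=(acc<<6)|0x0F=0x2BCF
Completed: cp=U+2BCF (starts at byte 10)
Byte[13]=24: 1-byte ASCII. cp=U+0024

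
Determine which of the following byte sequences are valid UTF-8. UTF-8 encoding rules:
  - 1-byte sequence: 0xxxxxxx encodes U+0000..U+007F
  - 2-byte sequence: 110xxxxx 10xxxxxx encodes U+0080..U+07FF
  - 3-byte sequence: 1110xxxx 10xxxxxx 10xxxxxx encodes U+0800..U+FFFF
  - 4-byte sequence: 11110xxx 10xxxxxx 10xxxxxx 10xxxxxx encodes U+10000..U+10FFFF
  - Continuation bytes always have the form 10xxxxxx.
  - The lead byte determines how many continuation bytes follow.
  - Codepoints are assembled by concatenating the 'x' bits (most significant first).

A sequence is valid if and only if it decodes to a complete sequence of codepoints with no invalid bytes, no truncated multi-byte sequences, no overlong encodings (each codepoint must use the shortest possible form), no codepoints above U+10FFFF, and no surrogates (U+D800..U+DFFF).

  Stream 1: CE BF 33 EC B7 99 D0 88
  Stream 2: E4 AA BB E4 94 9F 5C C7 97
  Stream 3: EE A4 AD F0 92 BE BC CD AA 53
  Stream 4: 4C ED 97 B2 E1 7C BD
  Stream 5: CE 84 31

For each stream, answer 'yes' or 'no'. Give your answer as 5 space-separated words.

Answer: yes yes yes no yes

Derivation:
Stream 1: decodes cleanly. VALID
Stream 2: decodes cleanly. VALID
Stream 3: decodes cleanly. VALID
Stream 4: error at byte offset 5. INVALID
Stream 5: decodes cleanly. VALID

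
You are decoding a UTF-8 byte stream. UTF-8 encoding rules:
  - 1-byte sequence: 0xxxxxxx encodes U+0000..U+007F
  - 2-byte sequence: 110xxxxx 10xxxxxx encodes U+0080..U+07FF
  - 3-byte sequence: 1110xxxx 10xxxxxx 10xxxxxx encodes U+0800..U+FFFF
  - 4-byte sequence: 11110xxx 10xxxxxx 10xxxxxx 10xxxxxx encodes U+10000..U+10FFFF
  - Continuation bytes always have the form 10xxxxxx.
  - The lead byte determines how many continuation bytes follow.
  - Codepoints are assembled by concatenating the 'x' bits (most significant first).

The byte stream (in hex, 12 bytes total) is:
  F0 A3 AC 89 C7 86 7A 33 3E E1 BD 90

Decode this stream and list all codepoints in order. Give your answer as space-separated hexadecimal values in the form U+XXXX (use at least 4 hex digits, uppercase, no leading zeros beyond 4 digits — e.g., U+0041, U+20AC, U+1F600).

Byte[0]=F0: 4-byte lead, need 3 cont bytes. acc=0x0
Byte[1]=A3: continuation. acc=(acc<<6)|0x23=0x23
Byte[2]=AC: continuation. acc=(acc<<6)|0x2C=0x8EC
Byte[3]=89: continuation. acc=(acc<<6)|0x09=0x23B09
Completed: cp=U+23B09 (starts at byte 0)
Byte[4]=C7: 2-byte lead, need 1 cont bytes. acc=0x7
Byte[5]=86: continuation. acc=(acc<<6)|0x06=0x1C6
Completed: cp=U+01C6 (starts at byte 4)
Byte[6]=7A: 1-byte ASCII. cp=U+007A
Byte[7]=33: 1-byte ASCII. cp=U+0033
Byte[8]=3E: 1-byte ASCII. cp=U+003E
Byte[9]=E1: 3-byte lead, need 2 cont bytes. acc=0x1
Byte[10]=BD: continuation. acc=(acc<<6)|0x3D=0x7D
Byte[11]=90: continuation. acc=(acc<<6)|0x10=0x1F50
Completed: cp=U+1F50 (starts at byte 9)

Answer: U+23B09 U+01C6 U+007A U+0033 U+003E U+1F50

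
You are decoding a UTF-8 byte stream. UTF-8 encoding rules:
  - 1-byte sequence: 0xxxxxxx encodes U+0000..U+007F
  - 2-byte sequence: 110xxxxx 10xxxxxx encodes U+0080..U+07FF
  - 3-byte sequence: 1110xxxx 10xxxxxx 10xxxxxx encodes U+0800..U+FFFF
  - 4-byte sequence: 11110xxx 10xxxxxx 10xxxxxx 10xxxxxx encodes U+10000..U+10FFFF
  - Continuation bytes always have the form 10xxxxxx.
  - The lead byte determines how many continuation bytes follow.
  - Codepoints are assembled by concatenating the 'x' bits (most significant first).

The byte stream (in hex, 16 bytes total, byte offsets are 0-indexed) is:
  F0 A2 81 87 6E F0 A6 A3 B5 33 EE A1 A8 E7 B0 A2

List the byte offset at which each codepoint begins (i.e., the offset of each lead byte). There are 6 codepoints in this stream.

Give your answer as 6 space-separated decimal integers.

Byte[0]=F0: 4-byte lead, need 3 cont bytes. acc=0x0
Byte[1]=A2: continuation. acc=(acc<<6)|0x22=0x22
Byte[2]=81: continuation. acc=(acc<<6)|0x01=0x881
Byte[3]=87: continuation. acc=(acc<<6)|0x07=0x22047
Completed: cp=U+22047 (starts at byte 0)
Byte[4]=6E: 1-byte ASCII. cp=U+006E
Byte[5]=F0: 4-byte lead, need 3 cont bytes. acc=0x0
Byte[6]=A6: continuation. acc=(acc<<6)|0x26=0x26
Byte[7]=A3: continuation. acc=(acc<<6)|0x23=0x9A3
Byte[8]=B5: continuation. acc=(acc<<6)|0x35=0x268F5
Completed: cp=U+268F5 (starts at byte 5)
Byte[9]=33: 1-byte ASCII. cp=U+0033
Byte[10]=EE: 3-byte lead, need 2 cont bytes. acc=0xE
Byte[11]=A1: continuation. acc=(acc<<6)|0x21=0x3A1
Byte[12]=A8: continuation. acc=(acc<<6)|0x28=0xE868
Completed: cp=U+E868 (starts at byte 10)
Byte[13]=E7: 3-byte lead, need 2 cont bytes. acc=0x7
Byte[14]=B0: continuation. acc=(acc<<6)|0x30=0x1F0
Byte[15]=A2: continuation. acc=(acc<<6)|0x22=0x7C22
Completed: cp=U+7C22 (starts at byte 13)

Answer: 0 4 5 9 10 13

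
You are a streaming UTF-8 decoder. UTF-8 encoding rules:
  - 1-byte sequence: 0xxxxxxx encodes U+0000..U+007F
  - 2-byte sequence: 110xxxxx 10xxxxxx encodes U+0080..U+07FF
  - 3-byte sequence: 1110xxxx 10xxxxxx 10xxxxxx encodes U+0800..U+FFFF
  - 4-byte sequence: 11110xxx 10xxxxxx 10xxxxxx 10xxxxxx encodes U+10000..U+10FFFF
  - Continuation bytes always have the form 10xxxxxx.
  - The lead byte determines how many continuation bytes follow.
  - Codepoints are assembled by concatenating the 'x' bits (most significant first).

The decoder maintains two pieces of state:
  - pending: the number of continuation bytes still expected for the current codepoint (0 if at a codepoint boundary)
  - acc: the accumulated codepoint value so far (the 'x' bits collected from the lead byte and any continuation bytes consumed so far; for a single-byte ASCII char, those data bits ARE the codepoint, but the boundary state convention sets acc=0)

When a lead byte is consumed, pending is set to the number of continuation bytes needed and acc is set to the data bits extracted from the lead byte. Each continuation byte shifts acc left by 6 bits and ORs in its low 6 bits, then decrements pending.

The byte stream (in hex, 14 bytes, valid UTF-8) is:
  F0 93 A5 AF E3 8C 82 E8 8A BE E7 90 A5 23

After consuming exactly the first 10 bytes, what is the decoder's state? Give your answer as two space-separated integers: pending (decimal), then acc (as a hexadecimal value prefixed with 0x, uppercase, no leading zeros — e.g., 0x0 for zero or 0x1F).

Answer: 0 0x82BE

Derivation:
Byte[0]=F0: 4-byte lead. pending=3, acc=0x0
Byte[1]=93: continuation. acc=(acc<<6)|0x13=0x13, pending=2
Byte[2]=A5: continuation. acc=(acc<<6)|0x25=0x4E5, pending=1
Byte[3]=AF: continuation. acc=(acc<<6)|0x2F=0x1396F, pending=0
Byte[4]=E3: 3-byte lead. pending=2, acc=0x3
Byte[5]=8C: continuation. acc=(acc<<6)|0x0C=0xCC, pending=1
Byte[6]=82: continuation. acc=(acc<<6)|0x02=0x3302, pending=0
Byte[7]=E8: 3-byte lead. pending=2, acc=0x8
Byte[8]=8A: continuation. acc=(acc<<6)|0x0A=0x20A, pending=1
Byte[9]=BE: continuation. acc=(acc<<6)|0x3E=0x82BE, pending=0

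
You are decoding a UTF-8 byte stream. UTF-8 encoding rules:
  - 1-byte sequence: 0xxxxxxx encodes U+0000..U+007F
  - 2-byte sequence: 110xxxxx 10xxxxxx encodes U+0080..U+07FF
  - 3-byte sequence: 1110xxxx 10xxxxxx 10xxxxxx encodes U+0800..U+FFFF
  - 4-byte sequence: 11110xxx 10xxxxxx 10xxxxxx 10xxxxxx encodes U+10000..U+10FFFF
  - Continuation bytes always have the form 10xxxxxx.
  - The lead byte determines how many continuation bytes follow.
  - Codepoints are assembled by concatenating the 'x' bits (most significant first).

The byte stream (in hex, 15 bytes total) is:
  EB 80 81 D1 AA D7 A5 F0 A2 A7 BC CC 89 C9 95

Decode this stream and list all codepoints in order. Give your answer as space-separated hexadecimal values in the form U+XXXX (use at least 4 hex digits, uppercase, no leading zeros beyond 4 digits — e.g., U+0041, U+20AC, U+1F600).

Byte[0]=EB: 3-byte lead, need 2 cont bytes. acc=0xB
Byte[1]=80: continuation. acc=(acc<<6)|0x00=0x2C0
Byte[2]=81: continuation. acc=(acc<<6)|0x01=0xB001
Completed: cp=U+B001 (starts at byte 0)
Byte[3]=D1: 2-byte lead, need 1 cont bytes. acc=0x11
Byte[4]=AA: continuation. acc=(acc<<6)|0x2A=0x46A
Completed: cp=U+046A (starts at byte 3)
Byte[5]=D7: 2-byte lead, need 1 cont bytes. acc=0x17
Byte[6]=A5: continuation. acc=(acc<<6)|0x25=0x5E5
Completed: cp=U+05E5 (starts at byte 5)
Byte[7]=F0: 4-byte lead, need 3 cont bytes. acc=0x0
Byte[8]=A2: continuation. acc=(acc<<6)|0x22=0x22
Byte[9]=A7: continuation. acc=(acc<<6)|0x27=0x8A7
Byte[10]=BC: continuation. acc=(acc<<6)|0x3C=0x229FC
Completed: cp=U+229FC (starts at byte 7)
Byte[11]=CC: 2-byte lead, need 1 cont bytes. acc=0xC
Byte[12]=89: continuation. acc=(acc<<6)|0x09=0x309
Completed: cp=U+0309 (starts at byte 11)
Byte[13]=C9: 2-byte lead, need 1 cont bytes. acc=0x9
Byte[14]=95: continuation. acc=(acc<<6)|0x15=0x255
Completed: cp=U+0255 (starts at byte 13)

Answer: U+B001 U+046A U+05E5 U+229FC U+0309 U+0255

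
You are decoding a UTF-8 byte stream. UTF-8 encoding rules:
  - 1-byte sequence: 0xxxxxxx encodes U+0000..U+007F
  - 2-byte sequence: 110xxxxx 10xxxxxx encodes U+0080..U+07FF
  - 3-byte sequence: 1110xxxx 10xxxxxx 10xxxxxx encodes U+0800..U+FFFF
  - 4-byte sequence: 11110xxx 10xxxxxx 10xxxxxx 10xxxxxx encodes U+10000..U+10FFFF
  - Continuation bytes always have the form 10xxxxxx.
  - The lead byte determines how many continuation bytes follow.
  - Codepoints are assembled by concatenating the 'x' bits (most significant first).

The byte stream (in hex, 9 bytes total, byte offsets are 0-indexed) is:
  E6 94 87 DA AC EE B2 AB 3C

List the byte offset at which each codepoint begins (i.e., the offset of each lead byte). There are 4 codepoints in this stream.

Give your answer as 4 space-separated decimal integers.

Answer: 0 3 5 8

Derivation:
Byte[0]=E6: 3-byte lead, need 2 cont bytes. acc=0x6
Byte[1]=94: continuation. acc=(acc<<6)|0x14=0x194
Byte[2]=87: continuation. acc=(acc<<6)|0x07=0x6507
Completed: cp=U+6507 (starts at byte 0)
Byte[3]=DA: 2-byte lead, need 1 cont bytes. acc=0x1A
Byte[4]=AC: continuation. acc=(acc<<6)|0x2C=0x6AC
Completed: cp=U+06AC (starts at byte 3)
Byte[5]=EE: 3-byte lead, need 2 cont bytes. acc=0xE
Byte[6]=B2: continuation. acc=(acc<<6)|0x32=0x3B2
Byte[7]=AB: continuation. acc=(acc<<6)|0x2B=0xECAB
Completed: cp=U+ECAB (starts at byte 5)
Byte[8]=3C: 1-byte ASCII. cp=U+003C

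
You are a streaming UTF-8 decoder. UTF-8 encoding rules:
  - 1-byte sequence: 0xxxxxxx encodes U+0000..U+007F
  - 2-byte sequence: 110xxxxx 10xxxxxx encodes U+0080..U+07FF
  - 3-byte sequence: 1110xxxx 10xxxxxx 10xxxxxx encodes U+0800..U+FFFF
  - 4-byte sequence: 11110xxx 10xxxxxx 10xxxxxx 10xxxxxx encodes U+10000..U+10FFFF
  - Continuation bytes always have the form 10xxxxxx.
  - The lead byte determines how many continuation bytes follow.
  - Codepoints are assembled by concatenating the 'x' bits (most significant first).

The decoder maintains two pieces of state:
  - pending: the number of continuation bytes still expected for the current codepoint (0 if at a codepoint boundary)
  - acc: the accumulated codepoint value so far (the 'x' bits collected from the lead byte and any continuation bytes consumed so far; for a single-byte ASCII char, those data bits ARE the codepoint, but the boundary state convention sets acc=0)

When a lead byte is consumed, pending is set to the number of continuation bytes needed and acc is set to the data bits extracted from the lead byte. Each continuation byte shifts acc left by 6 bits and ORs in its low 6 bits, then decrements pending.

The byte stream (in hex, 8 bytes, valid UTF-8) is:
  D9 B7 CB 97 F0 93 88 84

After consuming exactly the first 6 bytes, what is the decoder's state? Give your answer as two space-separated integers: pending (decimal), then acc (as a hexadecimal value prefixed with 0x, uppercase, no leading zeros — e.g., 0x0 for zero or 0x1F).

Byte[0]=D9: 2-byte lead. pending=1, acc=0x19
Byte[1]=B7: continuation. acc=(acc<<6)|0x37=0x677, pending=0
Byte[2]=CB: 2-byte lead. pending=1, acc=0xB
Byte[3]=97: continuation. acc=(acc<<6)|0x17=0x2D7, pending=0
Byte[4]=F0: 4-byte lead. pending=3, acc=0x0
Byte[5]=93: continuation. acc=(acc<<6)|0x13=0x13, pending=2

Answer: 2 0x13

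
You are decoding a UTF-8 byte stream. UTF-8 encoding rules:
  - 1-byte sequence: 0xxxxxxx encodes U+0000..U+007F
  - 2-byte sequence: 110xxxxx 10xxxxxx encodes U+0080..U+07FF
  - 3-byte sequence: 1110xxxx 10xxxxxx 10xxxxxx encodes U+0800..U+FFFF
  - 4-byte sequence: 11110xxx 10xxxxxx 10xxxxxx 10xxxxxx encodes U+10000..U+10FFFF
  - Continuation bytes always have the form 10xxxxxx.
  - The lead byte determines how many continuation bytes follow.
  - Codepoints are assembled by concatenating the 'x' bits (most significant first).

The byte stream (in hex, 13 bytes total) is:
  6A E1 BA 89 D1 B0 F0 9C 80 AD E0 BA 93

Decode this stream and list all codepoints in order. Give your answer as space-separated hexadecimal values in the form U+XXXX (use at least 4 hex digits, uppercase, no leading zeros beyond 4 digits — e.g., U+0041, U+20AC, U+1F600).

Answer: U+006A U+1E89 U+0470 U+1C02D U+0E93

Derivation:
Byte[0]=6A: 1-byte ASCII. cp=U+006A
Byte[1]=E1: 3-byte lead, need 2 cont bytes. acc=0x1
Byte[2]=BA: continuation. acc=(acc<<6)|0x3A=0x7A
Byte[3]=89: continuation. acc=(acc<<6)|0x09=0x1E89
Completed: cp=U+1E89 (starts at byte 1)
Byte[4]=D1: 2-byte lead, need 1 cont bytes. acc=0x11
Byte[5]=B0: continuation. acc=(acc<<6)|0x30=0x470
Completed: cp=U+0470 (starts at byte 4)
Byte[6]=F0: 4-byte lead, need 3 cont bytes. acc=0x0
Byte[7]=9C: continuation. acc=(acc<<6)|0x1C=0x1C
Byte[8]=80: continuation. acc=(acc<<6)|0x00=0x700
Byte[9]=AD: continuation. acc=(acc<<6)|0x2D=0x1C02D
Completed: cp=U+1C02D (starts at byte 6)
Byte[10]=E0: 3-byte lead, need 2 cont bytes. acc=0x0
Byte[11]=BA: continuation. acc=(acc<<6)|0x3A=0x3A
Byte[12]=93: continuation. acc=(acc<<6)|0x13=0xE93
Completed: cp=U+0E93 (starts at byte 10)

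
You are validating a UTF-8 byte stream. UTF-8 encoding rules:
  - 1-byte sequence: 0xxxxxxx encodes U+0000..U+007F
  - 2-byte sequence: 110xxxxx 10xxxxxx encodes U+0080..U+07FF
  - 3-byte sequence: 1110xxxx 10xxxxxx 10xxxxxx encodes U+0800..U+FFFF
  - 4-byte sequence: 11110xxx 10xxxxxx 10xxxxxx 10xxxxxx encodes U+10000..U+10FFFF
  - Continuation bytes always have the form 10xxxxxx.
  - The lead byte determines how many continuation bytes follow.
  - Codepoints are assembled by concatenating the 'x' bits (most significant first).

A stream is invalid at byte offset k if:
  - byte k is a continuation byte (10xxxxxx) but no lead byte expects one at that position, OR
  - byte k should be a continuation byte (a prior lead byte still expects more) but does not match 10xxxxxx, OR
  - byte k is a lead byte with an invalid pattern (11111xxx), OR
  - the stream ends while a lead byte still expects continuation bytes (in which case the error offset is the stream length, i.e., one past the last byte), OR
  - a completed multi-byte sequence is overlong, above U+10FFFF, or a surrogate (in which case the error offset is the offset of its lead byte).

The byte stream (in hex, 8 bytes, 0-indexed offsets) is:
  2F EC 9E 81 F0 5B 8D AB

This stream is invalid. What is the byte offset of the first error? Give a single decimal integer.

Answer: 5

Derivation:
Byte[0]=2F: 1-byte ASCII. cp=U+002F
Byte[1]=EC: 3-byte lead, need 2 cont bytes. acc=0xC
Byte[2]=9E: continuation. acc=(acc<<6)|0x1E=0x31E
Byte[3]=81: continuation. acc=(acc<<6)|0x01=0xC781
Completed: cp=U+C781 (starts at byte 1)
Byte[4]=F0: 4-byte lead, need 3 cont bytes. acc=0x0
Byte[5]=5B: expected 10xxxxxx continuation. INVALID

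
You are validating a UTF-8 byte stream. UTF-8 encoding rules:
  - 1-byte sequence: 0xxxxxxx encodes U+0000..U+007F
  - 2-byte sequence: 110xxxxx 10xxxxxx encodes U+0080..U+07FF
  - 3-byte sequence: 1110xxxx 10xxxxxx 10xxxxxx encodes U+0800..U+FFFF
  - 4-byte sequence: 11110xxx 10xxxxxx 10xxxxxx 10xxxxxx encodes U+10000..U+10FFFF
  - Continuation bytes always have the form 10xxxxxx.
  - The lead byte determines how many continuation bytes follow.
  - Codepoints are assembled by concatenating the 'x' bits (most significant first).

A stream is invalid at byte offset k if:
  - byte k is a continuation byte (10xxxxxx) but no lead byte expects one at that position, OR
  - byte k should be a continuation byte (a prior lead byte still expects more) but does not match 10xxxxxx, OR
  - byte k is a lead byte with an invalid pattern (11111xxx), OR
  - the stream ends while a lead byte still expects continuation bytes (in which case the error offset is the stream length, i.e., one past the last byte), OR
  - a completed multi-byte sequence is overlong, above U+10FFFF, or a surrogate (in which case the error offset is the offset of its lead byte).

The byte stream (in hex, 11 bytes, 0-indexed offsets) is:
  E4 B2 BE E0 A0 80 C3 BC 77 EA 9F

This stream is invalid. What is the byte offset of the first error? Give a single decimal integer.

Answer: 11

Derivation:
Byte[0]=E4: 3-byte lead, need 2 cont bytes. acc=0x4
Byte[1]=B2: continuation. acc=(acc<<6)|0x32=0x132
Byte[2]=BE: continuation. acc=(acc<<6)|0x3E=0x4CBE
Completed: cp=U+4CBE (starts at byte 0)
Byte[3]=E0: 3-byte lead, need 2 cont bytes. acc=0x0
Byte[4]=A0: continuation. acc=(acc<<6)|0x20=0x20
Byte[5]=80: continuation. acc=(acc<<6)|0x00=0x800
Completed: cp=U+0800 (starts at byte 3)
Byte[6]=C3: 2-byte lead, need 1 cont bytes. acc=0x3
Byte[7]=BC: continuation. acc=(acc<<6)|0x3C=0xFC
Completed: cp=U+00FC (starts at byte 6)
Byte[8]=77: 1-byte ASCII. cp=U+0077
Byte[9]=EA: 3-byte lead, need 2 cont bytes. acc=0xA
Byte[10]=9F: continuation. acc=(acc<<6)|0x1F=0x29F
Byte[11]: stream ended, expected continuation. INVALID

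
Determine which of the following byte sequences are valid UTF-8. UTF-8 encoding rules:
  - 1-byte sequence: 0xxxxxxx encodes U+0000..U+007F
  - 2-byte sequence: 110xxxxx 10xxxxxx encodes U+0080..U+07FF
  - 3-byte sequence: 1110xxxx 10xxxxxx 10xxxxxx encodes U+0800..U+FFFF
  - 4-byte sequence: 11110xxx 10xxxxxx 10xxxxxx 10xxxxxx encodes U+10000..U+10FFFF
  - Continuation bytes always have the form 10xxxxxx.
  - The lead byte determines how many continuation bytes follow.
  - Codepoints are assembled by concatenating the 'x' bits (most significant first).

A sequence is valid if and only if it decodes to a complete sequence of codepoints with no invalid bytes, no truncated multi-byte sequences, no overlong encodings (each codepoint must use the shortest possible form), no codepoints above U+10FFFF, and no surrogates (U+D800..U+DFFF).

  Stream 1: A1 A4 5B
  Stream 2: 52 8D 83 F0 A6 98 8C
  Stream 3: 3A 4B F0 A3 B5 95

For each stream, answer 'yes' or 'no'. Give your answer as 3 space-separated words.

Stream 1: error at byte offset 0. INVALID
Stream 2: error at byte offset 1. INVALID
Stream 3: decodes cleanly. VALID

Answer: no no yes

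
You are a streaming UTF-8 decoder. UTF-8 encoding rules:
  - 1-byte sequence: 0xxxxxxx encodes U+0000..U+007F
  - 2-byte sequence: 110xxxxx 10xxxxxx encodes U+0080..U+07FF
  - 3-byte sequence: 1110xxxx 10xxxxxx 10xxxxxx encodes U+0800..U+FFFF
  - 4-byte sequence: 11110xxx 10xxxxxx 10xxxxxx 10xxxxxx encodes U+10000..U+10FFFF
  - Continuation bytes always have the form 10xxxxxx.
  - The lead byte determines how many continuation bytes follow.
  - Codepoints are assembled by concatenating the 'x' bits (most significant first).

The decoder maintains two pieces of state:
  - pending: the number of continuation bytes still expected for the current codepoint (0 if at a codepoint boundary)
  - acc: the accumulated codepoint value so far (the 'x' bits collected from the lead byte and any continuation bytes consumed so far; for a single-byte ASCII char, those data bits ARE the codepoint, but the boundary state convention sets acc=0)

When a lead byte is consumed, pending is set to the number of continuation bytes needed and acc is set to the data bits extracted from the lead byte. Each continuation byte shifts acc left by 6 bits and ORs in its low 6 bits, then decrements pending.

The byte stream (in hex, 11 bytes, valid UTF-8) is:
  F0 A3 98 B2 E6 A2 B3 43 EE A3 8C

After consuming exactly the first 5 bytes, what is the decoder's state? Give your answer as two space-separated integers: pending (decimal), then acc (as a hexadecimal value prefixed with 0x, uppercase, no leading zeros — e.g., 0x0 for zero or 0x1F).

Byte[0]=F0: 4-byte lead. pending=3, acc=0x0
Byte[1]=A3: continuation. acc=(acc<<6)|0x23=0x23, pending=2
Byte[2]=98: continuation. acc=(acc<<6)|0x18=0x8D8, pending=1
Byte[3]=B2: continuation. acc=(acc<<6)|0x32=0x23632, pending=0
Byte[4]=E6: 3-byte lead. pending=2, acc=0x6

Answer: 2 0x6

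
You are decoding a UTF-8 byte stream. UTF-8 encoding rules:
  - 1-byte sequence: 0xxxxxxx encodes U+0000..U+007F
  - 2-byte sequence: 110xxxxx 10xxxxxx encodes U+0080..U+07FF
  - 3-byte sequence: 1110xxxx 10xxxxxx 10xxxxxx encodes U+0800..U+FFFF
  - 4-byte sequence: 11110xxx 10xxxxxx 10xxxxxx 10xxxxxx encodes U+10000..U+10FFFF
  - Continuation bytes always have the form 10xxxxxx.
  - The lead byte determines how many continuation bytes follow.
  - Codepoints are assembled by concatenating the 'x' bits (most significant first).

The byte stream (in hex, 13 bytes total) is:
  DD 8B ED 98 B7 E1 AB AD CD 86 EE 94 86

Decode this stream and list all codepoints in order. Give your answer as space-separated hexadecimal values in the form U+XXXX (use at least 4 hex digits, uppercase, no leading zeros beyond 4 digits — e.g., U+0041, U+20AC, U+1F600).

Byte[0]=DD: 2-byte lead, need 1 cont bytes. acc=0x1D
Byte[1]=8B: continuation. acc=(acc<<6)|0x0B=0x74B
Completed: cp=U+074B (starts at byte 0)
Byte[2]=ED: 3-byte lead, need 2 cont bytes. acc=0xD
Byte[3]=98: continuation. acc=(acc<<6)|0x18=0x358
Byte[4]=B7: continuation. acc=(acc<<6)|0x37=0xD637
Completed: cp=U+D637 (starts at byte 2)
Byte[5]=E1: 3-byte lead, need 2 cont bytes. acc=0x1
Byte[6]=AB: continuation. acc=(acc<<6)|0x2B=0x6B
Byte[7]=AD: continuation. acc=(acc<<6)|0x2D=0x1AED
Completed: cp=U+1AED (starts at byte 5)
Byte[8]=CD: 2-byte lead, need 1 cont bytes. acc=0xD
Byte[9]=86: continuation. acc=(acc<<6)|0x06=0x346
Completed: cp=U+0346 (starts at byte 8)
Byte[10]=EE: 3-byte lead, need 2 cont bytes. acc=0xE
Byte[11]=94: continuation. acc=(acc<<6)|0x14=0x394
Byte[12]=86: continuation. acc=(acc<<6)|0x06=0xE506
Completed: cp=U+E506 (starts at byte 10)

Answer: U+074B U+D637 U+1AED U+0346 U+E506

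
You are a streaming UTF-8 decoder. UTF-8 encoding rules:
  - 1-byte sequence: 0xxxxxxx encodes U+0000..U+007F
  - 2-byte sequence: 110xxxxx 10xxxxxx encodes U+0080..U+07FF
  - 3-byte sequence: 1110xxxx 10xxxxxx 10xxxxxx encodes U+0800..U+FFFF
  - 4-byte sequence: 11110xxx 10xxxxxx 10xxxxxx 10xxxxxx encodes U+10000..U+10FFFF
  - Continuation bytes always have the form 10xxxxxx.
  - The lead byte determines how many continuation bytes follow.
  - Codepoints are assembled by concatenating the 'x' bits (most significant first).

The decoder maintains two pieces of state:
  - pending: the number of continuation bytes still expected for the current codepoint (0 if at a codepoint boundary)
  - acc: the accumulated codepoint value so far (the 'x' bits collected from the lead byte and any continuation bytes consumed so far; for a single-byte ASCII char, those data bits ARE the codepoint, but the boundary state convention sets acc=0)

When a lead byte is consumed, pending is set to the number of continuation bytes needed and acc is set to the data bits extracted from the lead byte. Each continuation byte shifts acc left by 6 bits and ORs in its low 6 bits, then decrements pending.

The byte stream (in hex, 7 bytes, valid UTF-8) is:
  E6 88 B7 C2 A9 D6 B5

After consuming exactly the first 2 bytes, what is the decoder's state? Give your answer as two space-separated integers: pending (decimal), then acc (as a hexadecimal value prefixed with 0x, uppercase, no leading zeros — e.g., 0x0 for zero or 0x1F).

Byte[0]=E6: 3-byte lead. pending=2, acc=0x6
Byte[1]=88: continuation. acc=(acc<<6)|0x08=0x188, pending=1

Answer: 1 0x188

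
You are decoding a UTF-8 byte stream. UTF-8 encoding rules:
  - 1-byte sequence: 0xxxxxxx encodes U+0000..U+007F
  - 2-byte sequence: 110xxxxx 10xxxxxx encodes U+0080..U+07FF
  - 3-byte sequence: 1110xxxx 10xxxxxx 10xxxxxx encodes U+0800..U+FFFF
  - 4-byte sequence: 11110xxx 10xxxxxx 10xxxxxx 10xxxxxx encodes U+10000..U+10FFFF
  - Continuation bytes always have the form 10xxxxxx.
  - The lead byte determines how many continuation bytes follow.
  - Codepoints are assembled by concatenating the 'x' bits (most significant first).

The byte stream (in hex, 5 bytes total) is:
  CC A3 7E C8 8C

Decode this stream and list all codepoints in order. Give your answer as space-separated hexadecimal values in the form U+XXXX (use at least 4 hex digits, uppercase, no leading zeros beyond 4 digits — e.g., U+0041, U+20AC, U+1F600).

Byte[0]=CC: 2-byte lead, need 1 cont bytes. acc=0xC
Byte[1]=A3: continuation. acc=(acc<<6)|0x23=0x323
Completed: cp=U+0323 (starts at byte 0)
Byte[2]=7E: 1-byte ASCII. cp=U+007E
Byte[3]=C8: 2-byte lead, need 1 cont bytes. acc=0x8
Byte[4]=8C: continuation. acc=(acc<<6)|0x0C=0x20C
Completed: cp=U+020C (starts at byte 3)

Answer: U+0323 U+007E U+020C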